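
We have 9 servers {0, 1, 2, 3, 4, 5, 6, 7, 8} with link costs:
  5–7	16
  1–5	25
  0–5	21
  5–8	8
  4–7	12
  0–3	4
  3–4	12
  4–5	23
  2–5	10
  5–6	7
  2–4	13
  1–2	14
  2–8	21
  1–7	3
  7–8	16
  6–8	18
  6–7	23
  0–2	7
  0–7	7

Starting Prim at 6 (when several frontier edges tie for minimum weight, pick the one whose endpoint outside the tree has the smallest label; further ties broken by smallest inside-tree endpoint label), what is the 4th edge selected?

Grow the tree from 6 using Prim:
Step 1: cheapest edge leaving the tree is 5–6 (7); add 5.
Step 2: cheapest edge leaving the tree is 5–8 (8); add 8.
Step 3: cheapest edge leaving the tree is 2–5 (10); add 2.
Step 4: cheapest edge leaving the tree is 0–2 (7); add 0.
Step 5: cheapest edge leaving the tree is 0–3 (4); add 3.
Step 6: cheapest edge leaving the tree is 0–7 (7); add 7.
Step 7: cheapest edge leaving the tree is 1–7 (3); add 1.
Step 8: cheapest edge leaving the tree is 3–4 (12); add 4.
The 4th edge added is 0–2.

0-2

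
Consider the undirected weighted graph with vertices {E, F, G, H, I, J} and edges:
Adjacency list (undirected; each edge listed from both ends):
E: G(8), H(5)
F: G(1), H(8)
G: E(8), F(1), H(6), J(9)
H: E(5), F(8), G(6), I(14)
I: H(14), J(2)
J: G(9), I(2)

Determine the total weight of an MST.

23

Sort edges by weight, then run Kruskal:
F-G (1): add — endpoints in different components.
I-J (2): add — endpoints in different components.
E-H (5): add — endpoints in different components.
G-H (6): add — endpoints in different components.
E-G (8): skip — E and G already connected.
F-H (8): skip — F and H already connected.
G-J (9): add — endpoints in different components.
MST edges: F-G, I-J, E-H, G-H, G-J; total weight 1+2+5+6+9 = 23.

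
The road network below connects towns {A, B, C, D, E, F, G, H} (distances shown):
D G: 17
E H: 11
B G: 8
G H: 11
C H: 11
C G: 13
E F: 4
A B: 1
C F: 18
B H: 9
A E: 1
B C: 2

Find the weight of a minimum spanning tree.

42

Kruskal: consider edges lightest-first.
A B (1): add — endpoints in different components.
A E (1): add — endpoints in different components.
B C (2): add — endpoints in different components.
E F (4): add — endpoints in different components.
B G (8): add — endpoints in different components.
B H (9): add — endpoints in different components.
C H (11): skip — C and H already connected.
E H (11): skip — E and H already connected.
G H (11): skip — G and H already connected.
C G (13): skip — C and G already connected.
D G (17): add — endpoints in different components.
MST edges: A B, A E, B C, E F, B G, B H, D G; total weight 1+1+2+4+8+9+17 = 42.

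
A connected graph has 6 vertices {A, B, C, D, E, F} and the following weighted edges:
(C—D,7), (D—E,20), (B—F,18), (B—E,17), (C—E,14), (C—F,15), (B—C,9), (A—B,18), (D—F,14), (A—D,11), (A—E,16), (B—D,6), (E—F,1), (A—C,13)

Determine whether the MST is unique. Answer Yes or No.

Kruskal's algorithm — process edges by increasing weight (ties by edge label):
E—F (1): add — endpoints in different components.
B—D (6): add — endpoints in different components.
C—D (7): add — endpoints in different components.
B—C (9): skip — B and C already connected.
A—D (11): add — endpoints in different components.
A—C (13): skip — A and C already connected.
C—E (14): add — endpoints in different components.
Non-tree edge D—F has weight 14, equal to the heaviest edge on its tree cycle — swapping gives another MST of the same weight. Not unique.

No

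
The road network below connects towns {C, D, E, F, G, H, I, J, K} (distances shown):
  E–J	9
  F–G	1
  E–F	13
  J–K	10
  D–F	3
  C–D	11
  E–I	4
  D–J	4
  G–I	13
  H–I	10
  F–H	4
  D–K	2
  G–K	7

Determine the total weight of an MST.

38

Sort edges by weight, then run Kruskal:
F–G (1): add — endpoints in different components.
D–K (2): add — endpoints in different components.
D–F (3): add — endpoints in different components.
D–J (4): add — endpoints in different components.
E–I (4): add — endpoints in different components.
F–H (4): add — endpoints in different components.
G–K (7): skip — G and K already connected.
E–J (9): add — endpoints in different components.
H–I (10): skip — H and I already connected.
J–K (10): skip — J and K already connected.
C–D (11): add — endpoints in different components.
MST edges: F–G, D–K, D–F, D–J, E–I, F–H, E–J, C–D; total weight 1+2+3+4+4+4+9+11 = 38.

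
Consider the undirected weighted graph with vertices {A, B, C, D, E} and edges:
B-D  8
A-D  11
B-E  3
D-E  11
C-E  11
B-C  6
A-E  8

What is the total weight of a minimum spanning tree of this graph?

Kruskal: consider edges lightest-first.
B-E (3): add — endpoints in different components.
B-C (6): add — endpoints in different components.
A-E (8): add — endpoints in different components.
B-D (8): add — endpoints in different components.
MST edges: B-E, B-C, A-E, B-D; total weight 3+6+8+8 = 25.

25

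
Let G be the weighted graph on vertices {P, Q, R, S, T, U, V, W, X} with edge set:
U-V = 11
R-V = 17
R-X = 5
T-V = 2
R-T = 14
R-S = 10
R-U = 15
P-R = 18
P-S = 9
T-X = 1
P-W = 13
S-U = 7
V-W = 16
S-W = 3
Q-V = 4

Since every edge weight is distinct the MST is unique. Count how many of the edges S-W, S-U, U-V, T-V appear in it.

3

Sort edges by weight, then run Kruskal:
T-X (1): add — endpoints in different components.
T-V (2): add — endpoints in different components.
S-W (3): add — endpoints in different components.
Q-V (4): add — endpoints in different components.
R-X (5): add — endpoints in different components.
S-U (7): add — endpoints in different components.
P-S (9): add — endpoints in different components.
R-S (10): add — endpoints in different components.
MST edge set: {T-X, T-V, S-W, Q-V, R-X, S-U, P-S, R-S}.
Of the listed edges, {S-W, S-U, T-V} are in the MST → 3.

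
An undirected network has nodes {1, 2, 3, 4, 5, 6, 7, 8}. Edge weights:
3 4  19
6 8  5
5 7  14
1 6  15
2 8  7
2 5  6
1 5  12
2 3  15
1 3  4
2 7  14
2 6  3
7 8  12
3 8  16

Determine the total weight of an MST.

61

Kruskal: consider edges lightest-first.
2 6 (3): add — endpoints in different components.
1 3 (4): add — endpoints in different components.
6 8 (5): add — endpoints in different components.
2 5 (6): add — endpoints in different components.
2 8 (7): skip — 2 and 8 already connected.
1 5 (12): add — endpoints in different components.
7 8 (12): add — endpoints in different components.
2 7 (14): skip — 2 and 7 already connected.
5 7 (14): skip — 5 and 7 already connected.
1 6 (15): skip — 1 and 6 already connected.
2 3 (15): skip — 2 and 3 already connected.
3 8 (16): skip — 3 and 8 already connected.
3 4 (19): add — endpoints in different components.
MST edges: 2 6, 1 3, 6 8, 2 5, 1 5, 7 8, 3 4; total weight 3+4+5+6+12+12+19 = 61.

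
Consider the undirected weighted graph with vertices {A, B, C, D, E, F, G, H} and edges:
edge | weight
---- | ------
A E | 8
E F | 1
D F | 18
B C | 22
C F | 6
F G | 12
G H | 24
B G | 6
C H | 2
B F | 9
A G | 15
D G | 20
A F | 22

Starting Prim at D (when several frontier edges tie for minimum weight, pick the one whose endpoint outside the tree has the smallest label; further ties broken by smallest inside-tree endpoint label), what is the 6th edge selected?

B-F

Prim, starting at D.
Step 1: cheapest edge leaving the tree is D F (18); add F.
Step 2: cheapest edge leaving the tree is E F (1); add E.
Step 3: cheapest edge leaving the tree is C F (6); add C.
Step 4: cheapest edge leaving the tree is C H (2); add H.
Step 5: cheapest edge leaving the tree is A E (8); add A.
Step 6: cheapest edge leaving the tree is B F (9); add B.
Step 7: cheapest edge leaving the tree is B G (6); add G.
The 6th edge added is B F.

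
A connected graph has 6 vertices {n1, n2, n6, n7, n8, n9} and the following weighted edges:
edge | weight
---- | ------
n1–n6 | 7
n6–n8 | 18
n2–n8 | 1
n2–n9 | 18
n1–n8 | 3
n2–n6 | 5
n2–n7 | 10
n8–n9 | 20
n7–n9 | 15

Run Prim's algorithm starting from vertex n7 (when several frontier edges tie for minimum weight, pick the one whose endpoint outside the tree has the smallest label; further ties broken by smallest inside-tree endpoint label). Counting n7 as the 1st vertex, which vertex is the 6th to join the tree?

Grow the tree from n7 using Prim:
Step 1: frontier [n2–n7 10, n7–n9 15] → take n2–n7 (10); add n2.
Step 2: frontier [n2–n8 1, n2–n6 5, n2–n9 18, n7–n9 15] → take n2–n8 (1); add n8.
Step 3: frontier [n2–n6 5, n2–n9 18, n7–n9 15, n1–n8 3, n6–n8 18, n8–n9 20] → take n1–n8 (3); add n1.
Step 4: frontier [n1–n6 7, n2–n6 5, n2–n9 18, n7–n9 15, n6–n8 18, n8–n9 20] → take n2–n6 (5); add n6.
Step 5: frontier [n2–n9 18, n7–n9 15, n8–n9 20] → take n7–n9 (15); add n9.
Vertex order: n7, n2, n8, n1, n6, n9. The 6th vertex is n9.

n9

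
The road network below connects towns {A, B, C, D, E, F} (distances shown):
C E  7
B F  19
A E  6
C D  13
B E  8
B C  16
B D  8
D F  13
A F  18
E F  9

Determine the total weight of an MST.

Kruskal's algorithm — process edges by increasing weight (ties by edge label):
A E (6): add — endpoints in different components.
C E (7): add — endpoints in different components.
B D (8): add — endpoints in different components.
B E (8): add — endpoints in different components.
E F (9): add — endpoints in different components.
MST edges: A E, C E, B D, B E, E F; total weight 6+7+8+8+9 = 38.

38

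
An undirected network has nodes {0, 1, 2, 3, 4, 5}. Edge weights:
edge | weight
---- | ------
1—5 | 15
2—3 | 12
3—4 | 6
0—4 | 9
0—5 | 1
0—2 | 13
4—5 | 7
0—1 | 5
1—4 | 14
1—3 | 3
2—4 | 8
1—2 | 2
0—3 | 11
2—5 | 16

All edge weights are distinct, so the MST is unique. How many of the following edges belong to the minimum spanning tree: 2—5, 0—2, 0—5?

1

Kruskal: consider edges lightest-first.
0—5 (1): add — endpoints in different components.
1—2 (2): add — endpoints in different components.
1—3 (3): add — endpoints in different components.
0—1 (5): add — endpoints in different components.
3—4 (6): add — endpoints in different components.
MST edge set: {0—5, 1—2, 1—3, 0—1, 3—4}.
Of the listed edges, {0—5} are in the MST → 1.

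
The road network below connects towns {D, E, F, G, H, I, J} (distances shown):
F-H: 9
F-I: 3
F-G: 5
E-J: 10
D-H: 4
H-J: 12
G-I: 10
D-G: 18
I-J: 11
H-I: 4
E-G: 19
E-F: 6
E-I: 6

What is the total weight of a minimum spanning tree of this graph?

Kruskal's algorithm — process edges by increasing weight (ties by edge label):
F-I (3): add — endpoints in different components.
D-H (4): add — endpoints in different components.
H-I (4): add — endpoints in different components.
F-G (5): add — endpoints in different components.
E-F (6): add — endpoints in different components.
E-I (6): skip — E and I already connected.
F-H (9): skip — F and H already connected.
E-J (10): add — endpoints in different components.
MST edges: F-I, D-H, H-I, F-G, E-F, E-J; total weight 3+4+4+5+6+10 = 32.

32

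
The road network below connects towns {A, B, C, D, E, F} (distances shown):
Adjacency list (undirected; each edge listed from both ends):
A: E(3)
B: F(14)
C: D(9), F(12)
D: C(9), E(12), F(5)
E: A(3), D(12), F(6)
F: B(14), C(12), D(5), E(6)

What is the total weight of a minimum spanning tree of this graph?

37

Prim's algorithm from D:
Step 1: cheapest edge leaving the tree is D-F (5); add F.
Step 2: cheapest edge leaving the tree is E-F (6); add E.
Step 3: cheapest edge leaving the tree is A-E (3); add A.
Step 4: cheapest edge leaving the tree is C-D (9); add C.
Step 5: cheapest edge leaving the tree is B-F (14); add B.
MST edges: D-F, E-F, A-E, C-D, B-F; total weight 5+6+3+9+14 = 37.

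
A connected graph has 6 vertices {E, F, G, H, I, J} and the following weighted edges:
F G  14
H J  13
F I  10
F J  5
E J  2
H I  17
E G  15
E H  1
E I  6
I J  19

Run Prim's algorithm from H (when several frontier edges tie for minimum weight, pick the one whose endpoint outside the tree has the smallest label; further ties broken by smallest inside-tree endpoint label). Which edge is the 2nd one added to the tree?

E-J

Grow the tree from H using Prim:
Step 1: cheapest edge leaving the tree is E H (1); add E.
Step 2: cheapest edge leaving the tree is E J (2); add J.
Step 3: cheapest edge leaving the tree is F J (5); add F.
Step 4: cheapest edge leaving the tree is E I (6); add I.
Step 5: cheapest edge leaving the tree is F G (14); add G.
The 2nd edge added is E J.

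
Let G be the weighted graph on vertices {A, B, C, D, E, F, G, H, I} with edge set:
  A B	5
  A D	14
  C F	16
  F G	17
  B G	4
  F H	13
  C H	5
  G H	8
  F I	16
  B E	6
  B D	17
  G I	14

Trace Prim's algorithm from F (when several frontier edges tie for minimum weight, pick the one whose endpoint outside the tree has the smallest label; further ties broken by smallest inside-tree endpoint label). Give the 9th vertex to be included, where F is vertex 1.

Grow the tree from F using Prim:
Step 1: frontier [F H 13, C F 16, F I 16, F G 17] → take F H (13); add H.
Step 2: frontier [C F 16, F I 16, F G 17, C H 5, G H 8] → take C H (5); add C.
Step 3: frontier [F I 16, F G 17, G H 8] → take G H (8); add G.
Step 4: frontier [F I 16, B G 4, G I 14] → take B G (4); add B.
Step 5: frontier [A B 5, B E 6, B D 17, F I 16, G I 14] → take A B (5); add A.
Step 6: frontier [A D 14, B E 6, B D 17, F I 16, G I 14] → take B E (6); add E.
Step 7: frontier [A D 14, B D 17, F I 16, G I 14] → take A D (14); add D.
Step 8: frontier [F I 16, G I 14] → take G I (14); add I.
Vertex order: F, H, C, G, B, A, E, D, I. The 9th vertex is I.

I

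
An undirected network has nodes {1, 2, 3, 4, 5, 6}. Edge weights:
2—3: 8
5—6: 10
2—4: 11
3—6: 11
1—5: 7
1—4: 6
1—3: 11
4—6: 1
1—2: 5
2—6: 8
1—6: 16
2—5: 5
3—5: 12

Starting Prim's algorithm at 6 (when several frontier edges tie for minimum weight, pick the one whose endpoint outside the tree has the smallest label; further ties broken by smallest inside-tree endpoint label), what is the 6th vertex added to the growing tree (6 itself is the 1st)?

Grow the tree from 6 using Prim:
Step 1: frontier [4—6 1, 2—6 8, 5—6 10, 3—6 11, 1—6 16] → take 4—6 (1); add 4.
Step 2: frontier [1—4 6, 2—4 11, 2—6 8, 5—6 10, 3—6 11, 1—6 16] → take 1—4 (6); add 1.
Step 3: frontier [1—2 5, 1—5 7, 1—3 11, 2—4 11, 2—6 8, 5—6 10, 3—6 11] → take 1—2 (5); add 2.
Step 4: frontier [1—5 7, 1—3 11, 2—5 5, 2—3 8, 5—6 10, 3—6 11] → take 2—5 (5); add 5.
Step 5: frontier [1—3 11, 2—3 8, 3—5 12, 3—6 11] → take 2—3 (8); add 3.
Vertex order: 6, 4, 1, 2, 5, 3. The 6th vertex is 3.

3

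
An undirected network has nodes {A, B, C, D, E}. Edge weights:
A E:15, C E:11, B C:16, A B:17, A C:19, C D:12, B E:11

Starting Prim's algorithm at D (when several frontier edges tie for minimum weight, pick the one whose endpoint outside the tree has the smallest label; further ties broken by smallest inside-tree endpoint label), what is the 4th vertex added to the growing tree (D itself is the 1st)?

B

Prim's algorithm from D:
Step 1: frontier [C D 12] → take C D (12); add C.
Step 2: frontier [C E 11, B C 16, A C 19] → take C E (11); add E.
Step 3: frontier [B C 16, A C 19, B E 11, A E 15] → take B E (11); add B.
Step 4: frontier [A B 17, A C 19, A E 15] → take A E (15); add A.
Vertex order: D, C, E, B, A. The 4th vertex is B.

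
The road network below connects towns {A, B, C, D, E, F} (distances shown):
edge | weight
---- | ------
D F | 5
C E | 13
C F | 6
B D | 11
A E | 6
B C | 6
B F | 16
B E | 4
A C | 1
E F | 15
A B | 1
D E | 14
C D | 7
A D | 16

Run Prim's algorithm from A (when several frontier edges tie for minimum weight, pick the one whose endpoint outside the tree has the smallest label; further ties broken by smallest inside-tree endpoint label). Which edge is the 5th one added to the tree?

D-F

Prim's algorithm from A:
Step 1: cheapest edge leaving the tree is A B (1); add B.
Step 2: cheapest edge leaving the tree is A C (1); add C.
Step 3: cheapest edge leaving the tree is B E (4); add E.
Step 4: cheapest edge leaving the tree is C F (6); add F.
Step 5: cheapest edge leaving the tree is D F (5); add D.
The 5th edge added is D F.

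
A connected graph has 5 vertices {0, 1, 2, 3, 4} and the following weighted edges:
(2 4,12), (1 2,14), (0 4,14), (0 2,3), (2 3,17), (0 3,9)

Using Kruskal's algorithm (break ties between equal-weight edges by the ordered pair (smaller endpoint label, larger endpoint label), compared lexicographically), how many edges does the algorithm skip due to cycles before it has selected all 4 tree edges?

Kruskal's algorithm — process edges by increasing weight (ties by edge label):
0 2 (3): add — endpoints in different components.
0 3 (9): add — endpoints in different components.
2 4 (12): add — endpoints in different components.
0 4 (14): skip — 0 and 4 already connected.
1 2 (14): add — endpoints in different components.
Edges rejected before the tree was complete: 1.

1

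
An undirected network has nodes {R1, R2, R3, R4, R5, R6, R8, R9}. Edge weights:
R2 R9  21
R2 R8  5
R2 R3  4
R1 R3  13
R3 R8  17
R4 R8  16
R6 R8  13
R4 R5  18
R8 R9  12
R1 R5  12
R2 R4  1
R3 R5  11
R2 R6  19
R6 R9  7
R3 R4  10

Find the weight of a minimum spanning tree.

Prim's algorithm from R4:
Step 1: cheapest edge leaving the tree is R2 R4 (1); add R2.
Step 2: cheapest edge leaving the tree is R2 R3 (4); add R3.
Step 3: cheapest edge leaving the tree is R2 R8 (5); add R8.
Step 4: cheapest edge leaving the tree is R3 R5 (11); add R5.
Step 5: cheapest edge leaving the tree is R1 R5 (12); add R1.
Step 6: cheapest edge leaving the tree is R8 R9 (12); add R9.
Step 7: cheapest edge leaving the tree is R6 R9 (7); add R6.
MST edges: R2 R4, R2 R3, R2 R8, R3 R5, R1 R5, R8 R9, R6 R9; total weight 1+4+5+11+12+12+7 = 52.

52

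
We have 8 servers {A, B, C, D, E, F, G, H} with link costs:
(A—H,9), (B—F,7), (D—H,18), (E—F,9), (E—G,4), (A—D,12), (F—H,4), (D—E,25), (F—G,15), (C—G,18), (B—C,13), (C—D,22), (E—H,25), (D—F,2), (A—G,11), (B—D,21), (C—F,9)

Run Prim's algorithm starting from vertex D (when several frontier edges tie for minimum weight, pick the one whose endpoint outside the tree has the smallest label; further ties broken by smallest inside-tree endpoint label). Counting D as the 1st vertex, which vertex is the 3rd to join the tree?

Prim's algorithm from D:
Step 1: cheapest edge leaving the tree is D—F (2); add F.
Step 2: cheapest edge leaving the tree is F—H (4); add H.
Step 3: cheapest edge leaving the tree is B—F (7); add B.
Step 4: cheapest edge leaving the tree is A—H (9); add A.
Step 5: cheapest edge leaving the tree is C—F (9); add C.
Step 6: cheapest edge leaving the tree is E—F (9); add E.
Step 7: cheapest edge leaving the tree is E—G (4); add G.
Vertex order: D, F, H, B, A, C, E, G. The 3rd vertex is H.

H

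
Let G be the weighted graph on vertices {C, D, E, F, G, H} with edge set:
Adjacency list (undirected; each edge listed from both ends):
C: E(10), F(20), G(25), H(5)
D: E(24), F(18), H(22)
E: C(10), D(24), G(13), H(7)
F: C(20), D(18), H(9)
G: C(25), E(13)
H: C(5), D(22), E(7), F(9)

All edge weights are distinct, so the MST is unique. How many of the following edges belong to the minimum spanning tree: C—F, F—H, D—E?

1

Kruskal's algorithm — process edges by increasing weight (ties by edge label):
C—H (5): add. Components now {C,H} {D} {E} {F} {G}
E—H (7): add. Components now {C,E,H} {D} {F} {G}
F—H (9): add. Components now {C,E,F,H} {D} {G}
C—E (10): skip — C and E already connected.
E—G (13): add. Components now {C,E,F,G,H} {D}
D—F (18): add. Components now {C,D,E,F,G,H}
MST edge set: {C—H, E—H, F—H, E—G, D—F}.
Of the listed edges, {F—H} are in the MST → 1.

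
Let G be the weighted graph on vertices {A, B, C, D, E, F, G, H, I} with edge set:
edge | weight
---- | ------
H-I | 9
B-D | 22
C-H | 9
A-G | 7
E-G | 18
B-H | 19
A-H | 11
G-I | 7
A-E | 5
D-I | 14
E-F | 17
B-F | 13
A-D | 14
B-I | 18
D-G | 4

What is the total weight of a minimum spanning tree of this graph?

71

Prim, starting at E.
Step 1: cheapest edge leaving the tree is A-E (5); add A.
Step 2: cheapest edge leaving the tree is A-G (7); add G.
Step 3: cheapest edge leaving the tree is D-G (4); add D.
Step 4: cheapest edge leaving the tree is G-I (7); add I.
Step 5: cheapest edge leaving the tree is H-I (9); add H.
Step 6: cheapest edge leaving the tree is C-H (9); add C.
Step 7: cheapest edge leaving the tree is E-F (17); add F.
Step 8: cheapest edge leaving the tree is B-F (13); add B.
MST edges: A-E, A-G, D-G, G-I, H-I, C-H, E-F, B-F; total weight 5+7+4+7+9+9+17+13 = 71.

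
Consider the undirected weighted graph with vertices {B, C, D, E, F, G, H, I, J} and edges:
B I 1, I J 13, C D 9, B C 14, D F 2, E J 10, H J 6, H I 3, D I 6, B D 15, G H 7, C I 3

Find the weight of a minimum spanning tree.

38

Prim, starting at D.
Step 1: frontier [D F 2, D I 6, C D 9, B D 15] → take D F (2); add F.
Step 2: frontier [D I 6, C D 9, B D 15] → take D I (6); add I.
Step 3: frontier [C D 9, B D 15, B I 1, C I 3, H I 3, I J 13] → take B I (1); add B.
Step 4: frontier [B C 14, C D 9, C I 3, H I 3, I J 13] → take C I (3); add C.
Step 5: frontier [H I 3, I J 13] → take H I (3); add H.
Step 6: frontier [H J 6, G H 7, I J 13] → take H J (6); add J.
Step 7: frontier [G H 7, E J 10] → take G H (7); add G.
Step 8: frontier [E J 10] → take E J (10); add E.
MST edges: D F, D I, B I, C I, H I, H J, G H, E J; total weight 2+6+1+3+3+6+7+10 = 38.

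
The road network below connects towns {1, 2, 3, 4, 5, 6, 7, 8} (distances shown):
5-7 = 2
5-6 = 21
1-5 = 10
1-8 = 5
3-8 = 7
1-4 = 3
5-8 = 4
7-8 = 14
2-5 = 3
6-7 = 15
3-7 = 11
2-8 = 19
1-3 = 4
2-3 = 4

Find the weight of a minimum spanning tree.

35

Kruskal: consider edges lightest-first.
5-7 (2): add — endpoints in different components.
1-4 (3): add — endpoints in different components.
2-5 (3): add — endpoints in different components.
1-3 (4): add — endpoints in different components.
2-3 (4): add — endpoints in different components.
5-8 (4): add — endpoints in different components.
1-8 (5): skip — 1 and 8 already connected.
3-8 (7): skip — 3 and 8 already connected.
1-5 (10): skip — 1 and 5 already connected.
3-7 (11): skip — 3 and 7 already connected.
7-8 (14): skip — 7 and 8 already connected.
6-7 (15): add — endpoints in different components.
MST edges: 5-7, 1-4, 2-5, 1-3, 2-3, 5-8, 6-7; total weight 2+3+3+4+4+4+15 = 35.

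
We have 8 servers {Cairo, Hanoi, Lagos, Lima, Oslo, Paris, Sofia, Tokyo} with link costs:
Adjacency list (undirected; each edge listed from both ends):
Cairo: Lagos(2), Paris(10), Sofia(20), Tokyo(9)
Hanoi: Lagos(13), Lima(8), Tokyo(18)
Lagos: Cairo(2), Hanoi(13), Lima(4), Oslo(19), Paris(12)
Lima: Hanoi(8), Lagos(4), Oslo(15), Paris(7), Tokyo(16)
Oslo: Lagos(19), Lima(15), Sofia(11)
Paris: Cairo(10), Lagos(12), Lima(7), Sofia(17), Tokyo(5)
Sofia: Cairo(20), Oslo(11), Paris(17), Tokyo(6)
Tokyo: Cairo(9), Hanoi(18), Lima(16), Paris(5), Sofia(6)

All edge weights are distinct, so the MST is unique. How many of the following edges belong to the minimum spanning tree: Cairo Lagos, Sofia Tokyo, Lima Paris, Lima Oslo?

3

Sort edges by weight, then run Kruskal:
Cairo Lagos (2): add — endpoints in different components.
Lagos Lima (4): add — endpoints in different components.
Paris Tokyo (5): add — endpoints in different components.
Sofia Tokyo (6): add — endpoints in different components.
Lima Paris (7): add — endpoints in different components.
Hanoi Lima (8): add — endpoints in different components.
Cairo Tokyo (9): skip — Cairo and Tokyo already connected.
Cairo Paris (10): skip — Paris and Cairo already connected.
Oslo Sofia (11): add — endpoints in different components.
MST edge set: {Cairo Lagos, Lagos Lima, Paris Tokyo, Sofia Tokyo, Lima Paris, Hanoi Lima, Oslo Sofia}.
Of the listed edges, {Cairo Lagos, Sofia Tokyo, Lima Paris} are in the MST → 3.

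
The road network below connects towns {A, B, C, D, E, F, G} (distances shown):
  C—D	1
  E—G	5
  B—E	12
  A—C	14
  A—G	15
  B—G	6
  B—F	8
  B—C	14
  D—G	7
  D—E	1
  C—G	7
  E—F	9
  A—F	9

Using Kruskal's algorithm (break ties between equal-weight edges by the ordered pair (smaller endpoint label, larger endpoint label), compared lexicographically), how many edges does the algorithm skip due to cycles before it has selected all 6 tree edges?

2

Kruskal: consider edges lightest-first.
C—D (1): add. Components now {A} {B} {C,D} {E} {F} {G}
D—E (1): add. Components now {A} {B} {C,D,E} {F} {G}
E—G (5): add. Components now {A} {B} {C,D,E,G} {F}
B—G (6): add. Components now {A} {B,C,D,E,G} {F}
C—G (7): skip — C and G already connected.
D—G (7): skip — D and G already connected.
B—F (8): add. Components now {A} {B,C,D,E,F,G}
A—F (9): add. Components now {A,B,C,D,E,F,G}
Edges rejected before the tree was complete: 2.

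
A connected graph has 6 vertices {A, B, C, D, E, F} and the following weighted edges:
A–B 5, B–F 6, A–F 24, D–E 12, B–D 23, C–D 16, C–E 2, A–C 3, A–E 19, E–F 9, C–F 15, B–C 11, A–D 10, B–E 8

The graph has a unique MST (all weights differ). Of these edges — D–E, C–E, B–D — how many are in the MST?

1

Kruskal: consider edges lightest-first.
C–E (2): add — endpoints in different components.
A–C (3): add — endpoints in different components.
A–B (5): add — endpoints in different components.
B–F (6): add — endpoints in different components.
B–E (8): skip — B and E already connected.
E–F (9): skip — E and F already connected.
A–D (10): add — endpoints in different components.
MST edge set: {C–E, A–C, A–B, B–F, A–D}.
Of the listed edges, {C–E} are in the MST → 1.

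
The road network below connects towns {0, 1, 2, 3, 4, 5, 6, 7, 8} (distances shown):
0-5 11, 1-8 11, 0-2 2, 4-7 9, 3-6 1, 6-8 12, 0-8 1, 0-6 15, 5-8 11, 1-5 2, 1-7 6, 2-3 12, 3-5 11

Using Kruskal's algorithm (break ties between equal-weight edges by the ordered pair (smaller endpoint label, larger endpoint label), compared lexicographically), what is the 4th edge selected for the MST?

1-5

Sort edges by weight, then run Kruskal:
0-8 (1): add — endpoints in different components.
3-6 (1): add — endpoints in different components.
0-2 (2): add — endpoints in different components.
1-5 (2): add — endpoints in different components.
1-7 (6): add — endpoints in different components.
4-7 (9): add — endpoints in different components.
0-5 (11): add — endpoints in different components.
1-8 (11): skip — 1 and 8 already connected.
3-5 (11): add — endpoints in different components.
The 4th edge added is 1-5.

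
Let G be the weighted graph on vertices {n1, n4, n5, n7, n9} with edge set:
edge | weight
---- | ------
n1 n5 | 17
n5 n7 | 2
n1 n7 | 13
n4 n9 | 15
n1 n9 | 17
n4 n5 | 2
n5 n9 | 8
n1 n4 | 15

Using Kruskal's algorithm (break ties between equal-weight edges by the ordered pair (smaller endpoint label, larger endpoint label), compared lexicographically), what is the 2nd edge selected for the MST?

n5-n7

Kruskal: consider edges lightest-first.
n4 n5 (2): add — endpoints in different components.
n5 n7 (2): add — endpoints in different components.
n5 n9 (8): add — endpoints in different components.
n1 n7 (13): add — endpoints in different components.
The 2nd edge added is n5 n7.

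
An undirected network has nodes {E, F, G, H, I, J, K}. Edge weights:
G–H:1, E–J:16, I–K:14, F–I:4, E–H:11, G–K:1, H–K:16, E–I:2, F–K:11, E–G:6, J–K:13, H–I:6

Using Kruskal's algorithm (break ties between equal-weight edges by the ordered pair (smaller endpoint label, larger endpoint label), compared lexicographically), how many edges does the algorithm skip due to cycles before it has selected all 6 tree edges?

Kruskal: consider edges lightest-first.
G–H (1): add — endpoints in different components.
G–K (1): add — endpoints in different components.
E–I (2): add — endpoints in different components.
F–I (4): add — endpoints in different components.
E–G (6): add — endpoints in different components.
H–I (6): skip — H and I already connected.
E–H (11): skip — E and H already connected.
F–K (11): skip — F and K already connected.
J–K (13): add — endpoints in different components.
Edges rejected before the tree was complete: 3.

3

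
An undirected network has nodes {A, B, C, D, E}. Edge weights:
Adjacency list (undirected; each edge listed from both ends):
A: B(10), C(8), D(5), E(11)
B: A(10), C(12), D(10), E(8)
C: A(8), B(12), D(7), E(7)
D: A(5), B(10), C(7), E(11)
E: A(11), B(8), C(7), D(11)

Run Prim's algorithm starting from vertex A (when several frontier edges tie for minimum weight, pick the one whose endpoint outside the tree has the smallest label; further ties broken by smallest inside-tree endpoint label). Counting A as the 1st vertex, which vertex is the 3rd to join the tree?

C

Grow the tree from A using Prim:
Step 1: frontier [A–D 5, A–C 8, A–B 10, A–E 11] → take A–D (5); add D.
Step 2: frontier [A–C 8, A–B 10, A–E 11, C–D 7, B–D 10, D–E 11] → take C–D (7); add C.
Step 3: frontier [A–B 10, A–E 11, C–E 7, B–C 12, B–D 10, D–E 11] → take C–E (7); add E.
Step 4: frontier [A–B 10, B–C 12, B–D 10, B–E 8] → take B–E (8); add B.
Vertex order: A, D, C, E, B. The 3rd vertex is C.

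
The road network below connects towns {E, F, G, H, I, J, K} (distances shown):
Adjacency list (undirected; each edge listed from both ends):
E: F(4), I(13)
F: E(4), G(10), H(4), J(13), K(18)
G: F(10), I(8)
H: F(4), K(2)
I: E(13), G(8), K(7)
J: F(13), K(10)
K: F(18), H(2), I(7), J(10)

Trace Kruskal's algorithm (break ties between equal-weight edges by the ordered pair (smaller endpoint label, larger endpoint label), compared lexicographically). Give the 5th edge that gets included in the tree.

Kruskal: consider edges lightest-first.
H—K (2): add — endpoints in different components.
E—F (4): add — endpoints in different components.
F—H (4): add — endpoints in different components.
I—K (7): add — endpoints in different components.
G—I (8): add — endpoints in different components.
F—G (10): skip — F and G already connected.
J—K (10): add — endpoints in different components.
The 5th edge added is G—I.

G-I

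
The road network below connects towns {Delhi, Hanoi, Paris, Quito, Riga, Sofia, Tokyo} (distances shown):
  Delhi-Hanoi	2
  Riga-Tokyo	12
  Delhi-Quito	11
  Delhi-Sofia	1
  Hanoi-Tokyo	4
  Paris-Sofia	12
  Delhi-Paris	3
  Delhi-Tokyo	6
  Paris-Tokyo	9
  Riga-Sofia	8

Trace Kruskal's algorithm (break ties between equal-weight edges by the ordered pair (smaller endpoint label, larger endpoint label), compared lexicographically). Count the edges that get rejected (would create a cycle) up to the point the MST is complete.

Sort edges by weight, then run Kruskal:
Delhi-Sofia (1): add — endpoints in different components.
Delhi-Hanoi (2): add — endpoints in different components.
Delhi-Paris (3): add — endpoints in different components.
Hanoi-Tokyo (4): add — endpoints in different components.
Delhi-Tokyo (6): skip — Tokyo and Delhi already connected.
Riga-Sofia (8): add — endpoints in different components.
Paris-Tokyo (9): skip — Tokyo and Paris already connected.
Delhi-Quito (11): add — endpoints in different components.
Edges rejected before the tree was complete: 2.

2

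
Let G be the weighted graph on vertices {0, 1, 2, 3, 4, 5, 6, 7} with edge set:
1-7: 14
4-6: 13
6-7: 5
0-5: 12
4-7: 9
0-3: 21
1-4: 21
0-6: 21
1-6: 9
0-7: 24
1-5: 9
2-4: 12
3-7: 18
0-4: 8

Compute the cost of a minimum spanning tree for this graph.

Kruskal's algorithm — process edges by increasing weight (ties by edge label):
6-7 (5): add — endpoints in different components.
0-4 (8): add — endpoints in different components.
1-5 (9): add — endpoints in different components.
1-6 (9): add — endpoints in different components.
4-7 (9): add — endpoints in different components.
0-5 (12): skip — 0 and 5 already connected.
2-4 (12): add — endpoints in different components.
4-6 (13): skip — 4 and 6 already connected.
1-7 (14): skip — 1 and 7 already connected.
3-7 (18): add — endpoints in different components.
MST edges: 6-7, 0-4, 1-5, 1-6, 4-7, 2-4, 3-7; total weight 5+8+9+9+9+12+18 = 70.

70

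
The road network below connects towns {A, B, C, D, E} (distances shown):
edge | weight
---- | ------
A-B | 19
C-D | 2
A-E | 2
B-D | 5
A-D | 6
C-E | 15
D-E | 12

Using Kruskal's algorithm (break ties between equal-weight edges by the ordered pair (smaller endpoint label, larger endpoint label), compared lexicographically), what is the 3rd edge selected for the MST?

B-D

Kruskal: consider edges lightest-first.
A-E (2): add. Components now {A,E} {B} {C} {D}
C-D (2): add. Components now {A,E} {B} {C,D}
B-D (5): add. Components now {A,E} {B,C,D}
A-D (6): add. Components now {A,B,C,D,E}
The 3rd edge added is B-D.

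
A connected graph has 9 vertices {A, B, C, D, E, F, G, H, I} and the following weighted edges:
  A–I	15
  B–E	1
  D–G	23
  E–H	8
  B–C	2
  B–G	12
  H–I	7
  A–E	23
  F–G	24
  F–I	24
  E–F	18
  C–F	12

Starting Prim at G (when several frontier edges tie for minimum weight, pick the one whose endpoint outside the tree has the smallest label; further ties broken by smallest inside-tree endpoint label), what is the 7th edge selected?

A-I

Prim, starting at G.
Step 1: frontier [B–G 12, D–G 23, F–G 24] → take B–G (12); add B.
Step 2: frontier [B–E 1, B–C 2, D–G 23, F–G 24] → take B–E (1); add E.
Step 3: frontier [B–C 2, E–H 8, E–F 18, A–E 23, D–G 23, F–G 24] → take B–C (2); add C.
Step 4: frontier [C–F 12, E–H 8, E–F 18, A–E 23, D–G 23, F–G 24] → take E–H (8); add H.
Step 5: frontier [C–F 12, E–F 18, A–E 23, D–G 23, F–G 24, H–I 7] → take H–I (7); add I.
Step 6: frontier [C–F 12, E–F 18, A–E 23, D–G 23, F–G 24, A–I 15, F–I 24] → take C–F (12); add F.
Step 7: frontier [A–E 23, D–G 23, A–I 15] → take A–I (15); add A.
Step 8: frontier [D–G 23] → take D–G (23); add D.
The 7th edge added is A–I.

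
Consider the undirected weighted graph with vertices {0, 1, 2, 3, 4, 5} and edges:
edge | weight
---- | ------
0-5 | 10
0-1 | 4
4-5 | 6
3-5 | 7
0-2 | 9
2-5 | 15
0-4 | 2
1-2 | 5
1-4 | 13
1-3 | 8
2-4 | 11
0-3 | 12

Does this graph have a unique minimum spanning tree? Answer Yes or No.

Kruskal's algorithm — process edges by increasing weight (ties by edge label):
0-4 (2): add — endpoints in different components.
0-1 (4): add — endpoints in different components.
1-2 (5): add — endpoints in different components.
4-5 (6): add — endpoints in different components.
3-5 (7): add — endpoints in different components.
Every non-tree edge has weight strictly greater than the heaviest edge on the tree path between its endpoints, so the MST is unique.

Yes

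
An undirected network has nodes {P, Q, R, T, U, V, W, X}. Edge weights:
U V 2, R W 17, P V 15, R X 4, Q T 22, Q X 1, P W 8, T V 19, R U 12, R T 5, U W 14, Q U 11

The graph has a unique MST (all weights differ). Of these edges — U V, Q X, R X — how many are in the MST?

3

Kruskal: consider edges lightest-first.
Q X (1): add — endpoints in different components.
U V (2): add — endpoints in different components.
R X (4): add — endpoints in different components.
R T (5): add — endpoints in different components.
P W (8): add — endpoints in different components.
Q U (11): add — endpoints in different components.
R U (12): skip — R and U already connected.
U W (14): add — endpoints in different components.
MST edge set: {Q X, U V, R X, R T, P W, Q U, U W}.
Of the listed edges, {U V, Q X, R X} are in the MST → 3.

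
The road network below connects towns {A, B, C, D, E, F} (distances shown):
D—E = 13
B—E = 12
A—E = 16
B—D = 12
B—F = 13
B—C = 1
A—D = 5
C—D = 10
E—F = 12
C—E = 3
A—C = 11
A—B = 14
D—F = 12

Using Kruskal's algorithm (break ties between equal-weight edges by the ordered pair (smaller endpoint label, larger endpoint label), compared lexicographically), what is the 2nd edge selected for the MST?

Kruskal: consider edges lightest-first.
B—C (1): add. Components now {A} {B,C} {D} {E} {F}
C—E (3): add. Components now {A} {B,C,E} {D} {F}
A—D (5): add. Components now {A,D} {B,C,E} {F}
C—D (10): add. Components now {A,B,C,D,E} {F}
A—C (11): skip — A and C already connected.
B—D (12): skip — B and D already connected.
B—E (12): skip — B and E already connected.
D—F (12): add. Components now {A,B,C,D,E,F}
The 2nd edge added is C—E.

C-E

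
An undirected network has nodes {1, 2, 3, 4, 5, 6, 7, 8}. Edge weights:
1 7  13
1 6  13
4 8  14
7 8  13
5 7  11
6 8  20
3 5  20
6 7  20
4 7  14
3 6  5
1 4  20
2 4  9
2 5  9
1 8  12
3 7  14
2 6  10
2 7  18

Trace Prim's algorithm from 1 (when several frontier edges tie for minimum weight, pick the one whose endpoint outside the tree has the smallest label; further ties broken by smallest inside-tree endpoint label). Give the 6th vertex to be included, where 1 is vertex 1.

4

Grow the tree from 1 using Prim:
Step 1: cheapest edge leaving the tree is 1 8 (12); add 8.
Step 2: cheapest edge leaving the tree is 1 6 (13); add 6.
Step 3: cheapest edge leaving the tree is 3 6 (5); add 3.
Step 4: cheapest edge leaving the tree is 2 6 (10); add 2.
Step 5: cheapest edge leaving the tree is 2 4 (9); add 4.
Step 6: cheapest edge leaving the tree is 2 5 (9); add 5.
Step 7: cheapest edge leaving the tree is 5 7 (11); add 7.
Vertex order: 1, 8, 6, 3, 2, 4, 5, 7. The 6th vertex is 4.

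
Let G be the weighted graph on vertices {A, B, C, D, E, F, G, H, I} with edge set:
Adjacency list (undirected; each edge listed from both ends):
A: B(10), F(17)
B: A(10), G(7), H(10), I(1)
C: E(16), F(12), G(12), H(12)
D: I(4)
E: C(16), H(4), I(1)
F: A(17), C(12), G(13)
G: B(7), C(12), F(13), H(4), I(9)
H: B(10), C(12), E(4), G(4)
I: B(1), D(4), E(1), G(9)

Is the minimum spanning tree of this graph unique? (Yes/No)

Sort edges by weight, then run Kruskal:
B–I (1): add — endpoints in different components.
E–I (1): add — endpoints in different components.
D–I (4): add — endpoints in different components.
E–H (4): add — endpoints in different components.
G–H (4): add — endpoints in different components.
B–G (7): skip — B and G already connected.
G–I (9): skip — G and I already connected.
A–B (10): add — endpoints in different components.
B–H (10): skip — B and H already connected.
C–F (12): add — endpoints in different components.
C–G (12): add — endpoints in different components.
Non-tree edge C–H has weight 12, equal to the heaviest edge on its tree cycle — swapping gives another MST of the same weight. Not unique.

No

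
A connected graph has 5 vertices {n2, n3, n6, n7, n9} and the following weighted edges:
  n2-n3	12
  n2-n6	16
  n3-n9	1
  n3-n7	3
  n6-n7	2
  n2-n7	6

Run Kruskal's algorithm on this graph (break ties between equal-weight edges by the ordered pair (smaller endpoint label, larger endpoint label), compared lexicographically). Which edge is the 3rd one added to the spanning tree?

Kruskal's algorithm — process edges by increasing weight (ties by edge label):
n3-n9 (1): add. Components now {n6} {n7} {n3,n9} {n2}
n6-n7 (2): add. Components now {n6,n7} {n3,n9} {n2}
n3-n7 (3): add. Components now {n3,n6,n7,n9} {n2}
n2-n7 (6): add. Components now {n2,n3,n6,n7,n9}
The 3rd edge added is n3-n7.

n3-n7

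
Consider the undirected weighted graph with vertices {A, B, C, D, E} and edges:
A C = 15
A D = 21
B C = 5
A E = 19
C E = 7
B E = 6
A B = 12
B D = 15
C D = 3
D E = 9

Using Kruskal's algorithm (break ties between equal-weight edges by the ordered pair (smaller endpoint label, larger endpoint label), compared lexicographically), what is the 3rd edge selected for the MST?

Kruskal's algorithm — process edges by increasing weight (ties by edge label):
C D (3): add. Components now {A} {B} {C,D} {E}
B C (5): add. Components now {A} {B,C,D} {E}
B E (6): add. Components now {A} {B,C,D,E}
C E (7): skip — C and E already connected.
D E (9): skip — D and E already connected.
A B (12): add. Components now {A,B,C,D,E}
The 3rd edge added is B E.

B-E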